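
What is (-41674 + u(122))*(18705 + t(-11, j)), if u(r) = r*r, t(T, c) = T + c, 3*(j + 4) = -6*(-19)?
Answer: -501723120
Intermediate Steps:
j = 34 (j = -4 + (-6*(-19))/3 = -4 + (⅓)*114 = -4 + 38 = 34)
u(r) = r²
(-41674 + u(122))*(18705 + t(-11, j)) = (-41674 + 122²)*(18705 + (-11 + 34)) = (-41674 + 14884)*(18705 + 23) = -26790*18728 = -501723120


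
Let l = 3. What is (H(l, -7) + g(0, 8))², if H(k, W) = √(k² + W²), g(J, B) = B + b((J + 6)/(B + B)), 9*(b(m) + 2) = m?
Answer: 54433/576 + 145*√58/12 ≈ 186.53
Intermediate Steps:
b(m) = -2 + m/9
g(J, B) = -2 + B + (6 + J)/(18*B) (g(J, B) = B + (-2 + ((J + 6)/(B + B))/9) = B + (-2 + ((6 + J)/((2*B)))/9) = B + (-2 + ((6 + J)*(1/(2*B)))/9) = B + (-2 + ((6 + J)/(2*B))/9) = B + (-2 + (6 + J)/(18*B)) = -2 + B + (6 + J)/(18*B))
H(k, W) = √(W² + k²)
(H(l, -7) + g(0, 8))² = (√((-7)² + 3²) + (1/18)*(6 + 0 + 18*8*(-2 + 8))/8)² = (√(49 + 9) + (1/18)*(⅛)*(6 + 0 + 18*8*6))² = (√58 + (1/18)*(⅛)*(6 + 0 + 864))² = (√58 + (1/18)*(⅛)*870)² = (√58 + 145/24)² = (145/24 + √58)²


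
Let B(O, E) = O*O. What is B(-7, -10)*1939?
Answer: 95011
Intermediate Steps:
B(O, E) = O**2
B(-7, -10)*1939 = (-7)**2*1939 = 49*1939 = 95011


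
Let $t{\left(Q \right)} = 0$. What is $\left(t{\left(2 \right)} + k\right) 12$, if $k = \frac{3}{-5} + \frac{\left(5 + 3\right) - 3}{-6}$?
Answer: $- \frac{86}{5} \approx -17.2$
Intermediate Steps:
$k = - \frac{43}{30}$ ($k = 3 \left(- \frac{1}{5}\right) + \left(8 - 3\right) \left(- \frac{1}{6}\right) = - \frac{3}{5} + 5 \left(- \frac{1}{6}\right) = - \frac{3}{5} - \frac{5}{6} = - \frac{43}{30} \approx -1.4333$)
$\left(t{\left(2 \right)} + k\right) 12 = \left(0 - \frac{43}{30}\right) 12 = \left(- \frac{43}{30}\right) 12 = - \frac{86}{5}$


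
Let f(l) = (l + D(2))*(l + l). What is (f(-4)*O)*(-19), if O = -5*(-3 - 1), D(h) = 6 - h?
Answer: 0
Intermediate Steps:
f(l) = 2*l*(4 + l) (f(l) = (l + (6 - 1*2))*(l + l) = (l + (6 - 2))*(2*l) = (l + 4)*(2*l) = (4 + l)*(2*l) = 2*l*(4 + l))
O = 20 (O = -5*(-4) = 20)
(f(-4)*O)*(-19) = ((2*(-4)*(4 - 4))*20)*(-19) = ((2*(-4)*0)*20)*(-19) = (0*20)*(-19) = 0*(-19) = 0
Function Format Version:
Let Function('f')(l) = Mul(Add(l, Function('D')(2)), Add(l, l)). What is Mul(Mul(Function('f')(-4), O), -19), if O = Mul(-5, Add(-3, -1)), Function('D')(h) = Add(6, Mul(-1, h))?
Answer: 0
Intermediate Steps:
Function('f')(l) = Mul(2, l, Add(4, l)) (Function('f')(l) = Mul(Add(l, Add(6, Mul(-1, 2))), Add(l, l)) = Mul(Add(l, Add(6, -2)), Mul(2, l)) = Mul(Add(l, 4), Mul(2, l)) = Mul(Add(4, l), Mul(2, l)) = Mul(2, l, Add(4, l)))
O = 20 (O = Mul(-5, -4) = 20)
Mul(Mul(Function('f')(-4), O), -19) = Mul(Mul(Mul(2, -4, Add(4, -4)), 20), -19) = Mul(Mul(Mul(2, -4, 0), 20), -19) = Mul(Mul(0, 20), -19) = Mul(0, -19) = 0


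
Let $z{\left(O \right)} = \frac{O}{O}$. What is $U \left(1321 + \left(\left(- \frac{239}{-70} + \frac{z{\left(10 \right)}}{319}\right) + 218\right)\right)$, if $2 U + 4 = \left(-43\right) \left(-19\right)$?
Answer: $\frac{28001493153}{44660} \approx 6.2699 \cdot 10^{5}$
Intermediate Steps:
$z{\left(O \right)} = 1$
$U = \frac{813}{2}$ ($U = -2 + \frac{\left(-43\right) \left(-19\right)}{2} = -2 + \frac{1}{2} \cdot 817 = -2 + \frac{817}{2} = \frac{813}{2} \approx 406.5$)
$U \left(1321 + \left(\left(- \frac{239}{-70} + \frac{z{\left(10 \right)}}{319}\right) + 218\right)\right) = \frac{813 \left(1321 + \left(\left(- \frac{239}{-70} + 1 \cdot \frac{1}{319}\right) + 218\right)\right)}{2} = \frac{813 \left(1321 + \left(\left(\left(-239\right) \left(- \frac{1}{70}\right) + 1 \cdot \frac{1}{319}\right) + 218\right)\right)}{2} = \frac{813 \left(1321 + \left(\left(\frac{239}{70} + \frac{1}{319}\right) + 218\right)\right)}{2} = \frac{813 \left(1321 + \left(\frac{76311}{22330} + 218\right)\right)}{2} = \frac{813 \left(1321 + \frac{4944251}{22330}\right)}{2} = \frac{813}{2} \cdot \frac{34442181}{22330} = \frac{28001493153}{44660}$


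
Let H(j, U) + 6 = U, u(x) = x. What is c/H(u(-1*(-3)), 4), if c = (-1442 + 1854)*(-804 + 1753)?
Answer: -195494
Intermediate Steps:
H(j, U) = -6 + U
c = 390988 (c = 412*949 = 390988)
c/H(u(-1*(-3)), 4) = 390988/(-6 + 4) = 390988/(-2) = 390988*(-½) = -195494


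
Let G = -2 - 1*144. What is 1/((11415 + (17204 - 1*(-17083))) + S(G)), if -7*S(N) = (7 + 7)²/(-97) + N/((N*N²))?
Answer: 14473564/661474999767 ≈ 2.1881e-5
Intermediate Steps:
G = -146 (G = -2 - 144 = -146)
S(N) = 28/97 - 1/(7*N²) (S(N) = -((7 + 7)²/(-97) + N/((N*N²)))/7 = -(14²*(-1/97) + N/(N³))/7 = -(196*(-1/97) + N/N³)/7 = -(-196/97 + N⁻²)/7 = 28/97 - 1/(7*N²))
1/((11415 + (17204 - 1*(-17083))) + S(G)) = 1/((11415 + (17204 - 1*(-17083))) + (28/97 - ⅐/(-146)²)) = 1/((11415 + (17204 + 17083)) + (28/97 - ⅐*1/21316)) = 1/((11415 + 34287) + (28/97 - 1/149212)) = 1/(45702 + 4177839/14473564) = 1/(661474999767/14473564) = 14473564/661474999767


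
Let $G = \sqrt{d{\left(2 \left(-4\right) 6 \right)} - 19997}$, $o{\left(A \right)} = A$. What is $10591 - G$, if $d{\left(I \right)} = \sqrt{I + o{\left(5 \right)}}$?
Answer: $10591 - \sqrt{-19997 + i \sqrt{43}} \approx 10591.0 - 141.41 i$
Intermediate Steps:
$d{\left(I \right)} = \sqrt{5 + I}$ ($d{\left(I \right)} = \sqrt{I + 5} = \sqrt{5 + I}$)
$G = \sqrt{-19997 + i \sqrt{43}}$ ($G = \sqrt{\sqrt{5 + 2 \left(-4\right) 6} - 19997} = \sqrt{\sqrt{5 - 48} - 19997} = \sqrt{\sqrt{-43} - 19997} = \sqrt{i \sqrt{43} - 19997} = \sqrt{-19997 + i \sqrt{43}} \approx 0.023 + 141.41 i$)
$10591 - G = 10591 - \sqrt{-19997 + i \sqrt{43}}$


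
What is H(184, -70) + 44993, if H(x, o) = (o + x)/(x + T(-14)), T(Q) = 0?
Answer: 4139413/92 ≈ 44994.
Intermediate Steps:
H(x, o) = (o + x)/x (H(x, o) = (o + x)/(x + 0) = (o + x)/x)
H(184, -70) + 44993 = (-70 + 184)/184 + 44993 = (1/184)*114 + 44993 = 57/92 + 44993 = 4139413/92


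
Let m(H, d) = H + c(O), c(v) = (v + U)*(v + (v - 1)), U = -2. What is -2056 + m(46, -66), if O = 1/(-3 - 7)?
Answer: -50187/25 ≈ -2007.5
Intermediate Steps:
O = -⅒ (O = 1/(-10) = -⅒ ≈ -0.10000)
c(v) = (-1 + 2*v)*(-2 + v) (c(v) = (v - 2)*(v + (v - 1)) = (-2 + v)*(v + (-1 + v)) = (-2 + v)*(-1 + 2*v) = (-1 + 2*v)*(-2 + v))
m(H, d) = 63/25 + H (m(H, d) = H + (2 - 5*(-⅒) + 2*(-⅒)²) = H + (2 + ½ + 2*(1/100)) = H + (2 + ½ + 1/50) = H + 63/25 = 63/25 + H)
-2056 + m(46, -66) = -2056 + (63/25 + 46) = -2056 + 1213/25 = -50187/25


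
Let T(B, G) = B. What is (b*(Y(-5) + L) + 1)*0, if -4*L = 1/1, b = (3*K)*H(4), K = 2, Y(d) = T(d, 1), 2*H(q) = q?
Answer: 0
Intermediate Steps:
H(q) = q/2
Y(d) = d
b = 12 (b = (3*2)*((½)*4) = 6*2 = 12)
L = -¼ (L = -¼/1 = -¼*1 = -¼ ≈ -0.25000)
(b*(Y(-5) + L) + 1)*0 = (12*(-5 - ¼) + 1)*0 = (12*(-21/4) + 1)*0 = (-63 + 1)*0 = -62*0 = 0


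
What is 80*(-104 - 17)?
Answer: -9680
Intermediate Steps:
80*(-104 - 17) = 80*(-121) = -9680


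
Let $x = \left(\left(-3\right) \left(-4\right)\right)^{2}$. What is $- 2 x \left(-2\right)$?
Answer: $576$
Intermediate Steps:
$x = 144$ ($x = 12^{2} = 144$)
$- 2 x \left(-2\right) = \left(-2\right) 144 \left(-2\right) = \left(-288\right) \left(-2\right) = 576$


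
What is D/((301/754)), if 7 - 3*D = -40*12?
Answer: 367198/903 ≈ 406.64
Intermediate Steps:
D = 487/3 (D = 7/3 - (-40)*12/3 = 7/3 - 1/3*(-480) = 7/3 + 160 = 487/3 ≈ 162.33)
D/((301/754)) = 487/(3*((301/754))) = 487/(3*((301*(1/754)))) = 487/(3*(301/754)) = (487/3)*(754/301) = 367198/903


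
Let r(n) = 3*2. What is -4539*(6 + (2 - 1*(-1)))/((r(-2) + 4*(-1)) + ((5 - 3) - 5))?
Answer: 40851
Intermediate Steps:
r(n) = 6
-4539*(6 + (2 - 1*(-1)))/((r(-2) + 4*(-1)) + ((5 - 3) - 5)) = -4539*(6 + (2 - 1*(-1)))/((6 + 4*(-1)) + ((5 - 3) - 5)) = -4539*(6 + (2 + 1))/((6 - 4) + (2 - 5)) = -4539*(6 + 3)/(2 - 3) = -40851/(-1) = -40851*(-1) = -4539*(-9) = 40851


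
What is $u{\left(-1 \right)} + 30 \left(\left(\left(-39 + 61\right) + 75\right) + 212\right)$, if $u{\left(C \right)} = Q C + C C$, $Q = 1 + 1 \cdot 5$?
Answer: $9265$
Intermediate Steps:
$Q = 6$ ($Q = 1 + 5 = 6$)
$u{\left(C \right)} = C^{2} + 6 C$ ($u{\left(C \right)} = 6 C + C C = 6 C + C^{2} = C^{2} + 6 C$)
$u{\left(-1 \right)} + 30 \left(\left(\left(-39 + 61\right) + 75\right) + 212\right) = - (6 - 1) + 30 \left(\left(\left(-39 + 61\right) + 75\right) + 212\right) = \left(-1\right) 5 + 30 \left(\left(22 + 75\right) + 212\right) = -5 + 30 \left(97 + 212\right) = -5 + 30 \cdot 309 = -5 + 9270 = 9265$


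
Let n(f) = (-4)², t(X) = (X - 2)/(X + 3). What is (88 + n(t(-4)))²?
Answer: 10816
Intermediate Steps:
t(X) = (-2 + X)/(3 + X)
n(f) = 16
(88 + n(t(-4)))² = (88 + 16)² = 104² = 10816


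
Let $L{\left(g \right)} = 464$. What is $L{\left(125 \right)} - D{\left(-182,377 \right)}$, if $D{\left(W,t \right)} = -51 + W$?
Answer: $697$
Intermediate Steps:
$L{\left(125 \right)} - D{\left(-182,377 \right)} = 464 - \left(-51 - 182\right) = 464 - -233 = 464 + 233 = 697$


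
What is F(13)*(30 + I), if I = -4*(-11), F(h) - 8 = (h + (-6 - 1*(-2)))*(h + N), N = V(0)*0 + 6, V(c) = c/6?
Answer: 13246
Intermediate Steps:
V(c) = c/6 (V(c) = c*(1/6) = c/6)
N = 6 (N = ((1/6)*0)*0 + 6 = 0*0 + 6 = 0 + 6 = 6)
F(h) = 8 + (-4 + h)*(6 + h) (F(h) = 8 + (h + (-6 - 1*(-2)))*(h + 6) = 8 + (h + (-6 + 2))*(6 + h) = 8 + (h - 4)*(6 + h) = 8 + (-4 + h)*(6 + h))
I = 44
F(13)*(30 + I) = (-16 + 13**2 + 2*13)*(30 + 44) = (-16 + 169 + 26)*74 = 179*74 = 13246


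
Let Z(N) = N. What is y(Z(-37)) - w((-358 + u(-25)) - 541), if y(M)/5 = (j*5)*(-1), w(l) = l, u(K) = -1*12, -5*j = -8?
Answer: 871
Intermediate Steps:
j = 8/5 (j = -⅕*(-8) = 8/5 ≈ 1.6000)
u(K) = -12
y(M) = -40 (y(M) = 5*(((8/5)*5)*(-1)) = 5*(8*(-1)) = 5*(-8) = -40)
y(Z(-37)) - w((-358 + u(-25)) - 541) = -40 - ((-358 - 12) - 541) = -40 - (-370 - 541) = -40 - 1*(-911) = -40 + 911 = 871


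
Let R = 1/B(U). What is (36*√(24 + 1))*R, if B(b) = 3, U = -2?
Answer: 60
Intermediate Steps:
R = ⅓ (R = 1/3 = ⅓ ≈ 0.33333)
(36*√(24 + 1))*R = (36*√(24 + 1))*(⅓) = (36*√25)*(⅓) = (36*5)*(⅓) = 180*(⅓) = 60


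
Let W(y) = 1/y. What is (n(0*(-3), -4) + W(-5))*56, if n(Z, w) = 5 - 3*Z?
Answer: 1344/5 ≈ 268.80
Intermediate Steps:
(n(0*(-3), -4) + W(-5))*56 = ((5 - 0*(-3)) + 1/(-5))*56 = ((5 - 3*0) - ⅕)*56 = ((5 + 0) - ⅕)*56 = (5 - ⅕)*56 = (24/5)*56 = 1344/5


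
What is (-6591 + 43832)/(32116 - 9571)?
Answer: 223/135 ≈ 1.6519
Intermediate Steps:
(-6591 + 43832)/(32116 - 9571) = 37241/22545 = 37241*(1/22545) = 223/135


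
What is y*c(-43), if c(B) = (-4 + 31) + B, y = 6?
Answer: -96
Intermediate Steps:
c(B) = 27 + B
y*c(-43) = 6*(27 - 43) = 6*(-16) = -96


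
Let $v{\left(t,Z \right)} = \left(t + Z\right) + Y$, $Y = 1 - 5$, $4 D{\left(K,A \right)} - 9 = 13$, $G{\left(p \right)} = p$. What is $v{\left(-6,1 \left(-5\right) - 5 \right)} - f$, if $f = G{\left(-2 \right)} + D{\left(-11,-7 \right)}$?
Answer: $- \frac{47}{2} \approx -23.5$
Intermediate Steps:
$D{\left(K,A \right)} = \frac{11}{2}$ ($D{\left(K,A \right)} = \frac{9}{4} + \frac{1}{4} \cdot 13 = \frac{9}{4} + \frac{13}{4} = \frac{11}{2}$)
$Y = -4$ ($Y = 1 - 5 = -4$)
$v{\left(t,Z \right)} = -4 + Z + t$ ($v{\left(t,Z \right)} = \left(t + Z\right) - 4 = \left(Z + t\right) - 4 = -4 + Z + t$)
$f = \frac{7}{2}$ ($f = -2 + \frac{11}{2} = \frac{7}{2} \approx 3.5$)
$v{\left(-6,1 \left(-5\right) - 5 \right)} - f = \left(-4 + \left(1 \left(-5\right) - 5\right) - 6\right) - \frac{7}{2} = \left(-4 - 10 - 6\right) - \frac{7}{2} = -20 - \frac{7}{2} = - \frac{47}{2}$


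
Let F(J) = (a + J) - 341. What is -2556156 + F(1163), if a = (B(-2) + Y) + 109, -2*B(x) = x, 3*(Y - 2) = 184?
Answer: -7665482/3 ≈ -2.5552e+6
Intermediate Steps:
Y = 190/3 (Y = 2 + (⅓)*184 = 2 + 184/3 = 190/3 ≈ 63.333)
B(x) = -x/2
a = 520/3 (a = (-½*(-2) + 190/3) + 109 = (1 + 190/3) + 109 = 193/3 + 109 = 520/3 ≈ 173.33)
F(J) = -503/3 + J (F(J) = (520/3 + J) - 341 = -503/3 + J)
-2556156 + F(1163) = -2556156 + (-503/3 + 1163) = -2556156 + 2986/3 = -7665482/3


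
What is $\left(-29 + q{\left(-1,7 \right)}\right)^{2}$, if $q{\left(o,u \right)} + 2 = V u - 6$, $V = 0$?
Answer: $1369$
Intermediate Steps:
$q{\left(o,u \right)} = -8$ ($q{\left(o,u \right)} = -2 - \left(6 + 0 u\right) = -2 + \left(0 - 6\right) = -2 - 6 = -8$)
$\left(-29 + q{\left(-1,7 \right)}\right)^{2} = \left(-29 - 8\right)^{2} = \left(-37\right)^{2} = 1369$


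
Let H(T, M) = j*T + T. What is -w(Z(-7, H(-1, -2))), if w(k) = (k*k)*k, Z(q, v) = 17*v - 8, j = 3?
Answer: 438976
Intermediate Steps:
H(T, M) = 4*T (H(T, M) = 3*T + T = 4*T)
Z(q, v) = -8 + 17*v
w(k) = k³ (w(k) = k²*k = k³)
-w(Z(-7, H(-1, -2))) = -(-8 + 17*(4*(-1)))³ = -(-8 + 17*(-4))³ = -(-8 - 68)³ = -1*(-76)³ = -1*(-438976) = 438976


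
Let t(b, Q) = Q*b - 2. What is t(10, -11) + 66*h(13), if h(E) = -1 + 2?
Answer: -46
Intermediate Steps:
t(b, Q) = -2 + Q*b
h(E) = 1
t(10, -11) + 66*h(13) = (-2 - 11*10) + 66*1 = (-2 - 110) + 66 = -112 + 66 = -46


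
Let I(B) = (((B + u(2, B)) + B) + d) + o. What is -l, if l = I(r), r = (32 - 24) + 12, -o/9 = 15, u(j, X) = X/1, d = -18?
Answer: 93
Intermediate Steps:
u(j, X) = X (u(j, X) = X*1 = X)
o = -135 (o = -9*15 = -135)
r = 20 (r = 8 + 12 = 20)
I(B) = -153 + 3*B (I(B) = (((B + B) + B) - 18) - 135 = ((2*B + B) - 18) - 135 = (3*B - 18) - 135 = (-18 + 3*B) - 135 = -153 + 3*B)
l = -93 (l = -153 + 3*20 = -153 + 60 = -93)
-l = -1*(-93) = 93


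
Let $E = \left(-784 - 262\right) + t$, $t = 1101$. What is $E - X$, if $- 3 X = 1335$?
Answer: $500$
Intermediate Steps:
$E = 55$ ($E = \left(-784 - 262\right) + 1101 = -1046 + 1101 = 55$)
$X = -445$ ($X = \left(- \frac{1}{3}\right) 1335 = -445$)
$E - X = 55 - -445 = 55 + 445 = 500$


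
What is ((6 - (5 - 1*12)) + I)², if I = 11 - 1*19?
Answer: 25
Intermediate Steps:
I = -8 (I = 11 - 19 = -8)
((6 - (5 - 1*12)) + I)² = ((6 - (5 - 1*12)) - 8)² = ((6 - (5 - 12)) - 8)² = ((6 - 1*(-7)) - 8)² = ((6 + 7) - 8)² = (13 - 8)² = 5² = 25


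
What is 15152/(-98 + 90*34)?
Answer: 7576/1481 ≈ 5.1155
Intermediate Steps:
15152/(-98 + 90*34) = 15152/(-98 + 3060) = 15152/2962 = 15152*(1/2962) = 7576/1481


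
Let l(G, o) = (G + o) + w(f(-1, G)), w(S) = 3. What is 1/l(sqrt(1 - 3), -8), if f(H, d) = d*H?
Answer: -5/27 - I*sqrt(2)/27 ≈ -0.18519 - 0.052378*I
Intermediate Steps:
f(H, d) = H*d
l(G, o) = 3 + G + o (l(G, o) = (G + o) + 3 = 3 + G + o)
1/l(sqrt(1 - 3), -8) = 1/(3 + sqrt(1 - 3) - 8) = 1/(3 + sqrt(-2) - 8) = 1/(3 + I*sqrt(2) - 8) = 1/(-5 + I*sqrt(2))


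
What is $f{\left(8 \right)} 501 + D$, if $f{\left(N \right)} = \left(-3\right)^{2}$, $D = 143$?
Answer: $4652$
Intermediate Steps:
$f{\left(N \right)} = 9$
$f{\left(8 \right)} 501 + D = 9 \cdot 501 + 143 = 4509 + 143 = 4652$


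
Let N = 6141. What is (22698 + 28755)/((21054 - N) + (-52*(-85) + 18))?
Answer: 51453/19351 ≈ 2.6589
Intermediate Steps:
(22698 + 28755)/((21054 - N) + (-52*(-85) + 18)) = (22698 + 28755)/((21054 - 1*6141) + (-52*(-85) + 18)) = 51453/((21054 - 6141) + (4420 + 18)) = 51453/(14913 + 4438) = 51453/19351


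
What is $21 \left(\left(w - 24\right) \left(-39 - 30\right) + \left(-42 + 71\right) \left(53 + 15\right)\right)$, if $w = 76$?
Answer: $-33936$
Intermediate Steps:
$21 \left(\left(w - 24\right) \left(-39 - 30\right) + \left(-42 + 71\right) \left(53 + 15\right)\right) = 21 \left(\left(76 - 24\right) \left(-39 - 30\right) + \left(-42 + 71\right) \left(53 + 15\right)\right) = 21 \left(52 \left(-69\right) + 29 \cdot 68\right) = 21 \left(-3588 + 1972\right) = 21 \left(-1616\right) = -33936$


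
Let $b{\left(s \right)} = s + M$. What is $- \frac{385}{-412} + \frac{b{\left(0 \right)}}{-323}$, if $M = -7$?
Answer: $\frac{127239}{133076} \approx 0.95614$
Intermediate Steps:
$b{\left(s \right)} = -7 + s$ ($b{\left(s \right)} = s - 7 = -7 + s$)
$- \frac{385}{-412} + \frac{b{\left(0 \right)}}{-323} = - \frac{385}{-412} + \frac{-7 + 0}{-323} = \left(-385\right) \left(- \frac{1}{412}\right) - - \frac{7}{323} = \frac{385}{412} + \frac{7}{323} = \frac{127239}{133076}$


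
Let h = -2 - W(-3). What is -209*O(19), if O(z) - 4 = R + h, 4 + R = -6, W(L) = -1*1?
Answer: 1463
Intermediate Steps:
W(L) = -1
h = -1 (h = -2 - 1*(-1) = -2 + 1 = -1)
R = -10 (R = -4 - 6 = -10)
O(z) = -7 (O(z) = 4 + (-10 - 1) = 4 - 11 = -7)
-209*O(19) = -209*(-7) = 1463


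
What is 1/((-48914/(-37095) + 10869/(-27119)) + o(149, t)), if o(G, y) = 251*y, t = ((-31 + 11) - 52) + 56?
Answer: -1005979305/4039089575669 ≈ -0.00024906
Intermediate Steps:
t = -16 (t = (-20 - 52) + 56 = -72 + 56 = -16)
1/((-48914/(-37095) + 10869/(-27119)) + o(149, t)) = 1/((-48914/(-37095) + 10869/(-27119)) + 251*(-16)) = 1/((-48914*(-1/37095) + 10869*(-1/27119)) - 4016) = 1/((48914/37095 - 10869/27119) - 4016) = 1/(923313211/1005979305 - 4016) = 1/(-4039089575669/1005979305) = -1005979305/4039089575669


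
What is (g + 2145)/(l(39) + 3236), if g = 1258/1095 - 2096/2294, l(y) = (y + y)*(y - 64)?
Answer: 2694340291/1615170990 ≈ 1.6681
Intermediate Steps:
l(y) = 2*y*(-64 + y) (l(y) = (2*y)*(-64 + y) = 2*y*(-64 + y))
g = 295366/1255965 (g = 1258*(1/1095) - 2096*1/2294 = 1258/1095 - 1048/1147 = 295366/1255965 ≈ 0.23517)
(g + 2145)/(l(39) + 3236) = (295366/1255965 + 2145)/(2*39*(-64 + 39) + 3236) = 2694340291/(1255965*(2*39*(-25) + 3236)) = 2694340291/(1255965*(-1950 + 3236)) = (2694340291/1255965)/1286 = (2694340291/1255965)*(1/1286) = 2694340291/1615170990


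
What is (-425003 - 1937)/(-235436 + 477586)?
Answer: -42694/24215 ≈ -1.7631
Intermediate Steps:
(-425003 - 1937)/(-235436 + 477586) = -426940/242150 = -426940*1/242150 = -42694/24215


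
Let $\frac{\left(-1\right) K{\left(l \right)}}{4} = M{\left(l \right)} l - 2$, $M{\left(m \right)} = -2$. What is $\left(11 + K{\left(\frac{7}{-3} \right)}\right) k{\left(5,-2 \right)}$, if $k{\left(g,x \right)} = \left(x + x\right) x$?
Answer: $\frac{8}{3} \approx 2.6667$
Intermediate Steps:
$K{\left(l \right)} = 8 + 8 l$ ($K{\left(l \right)} = - 4 \left(- 2 l - 2\right) = - 4 \left(-2 - 2 l\right) = 8 + 8 l$)
$k{\left(g,x \right)} = 2 x^{2}$ ($k{\left(g,x \right)} = 2 x x = 2 x^{2}$)
$\left(11 + K{\left(\frac{7}{-3} \right)}\right) k{\left(5,-2 \right)} = \left(11 + \left(8 + 8 \frac{7}{-3}\right)\right) 2 \left(-2\right)^{2} = \left(11 + \left(8 + 8 \cdot 7 \left(- \frac{1}{3}\right)\right)\right) 2 \cdot 4 = \left(11 + \left(8 + 8 \left(- \frac{7}{3}\right)\right)\right) 8 = \left(11 + \left(8 - \frac{56}{3}\right)\right) 8 = \left(11 - \frac{32}{3}\right) 8 = \frac{1}{3} \cdot 8 = \frac{8}{3}$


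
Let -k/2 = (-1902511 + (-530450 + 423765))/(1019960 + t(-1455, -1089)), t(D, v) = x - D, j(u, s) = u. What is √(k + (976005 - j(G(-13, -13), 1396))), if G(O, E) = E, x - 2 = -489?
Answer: √248364694681678/15952 ≈ 987.94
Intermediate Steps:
x = -487 (x = 2 - 489 = -487)
t(D, v) = -487 - D
k = 502299/127616 (k = -2*(-1902511 + (-530450 + 423765))/(1019960 + (-487 - 1*(-1455))) = -2*(-1902511 - 106685)/(1019960 + (-487 + 1455)) = -(-4018392)/(1019960 + 968) = -(-4018392)/1020928 = -2*(-502299/255232) = 502299/127616 ≈ 3.9360)
√(k + (976005 - j(G(-13, -13), 1396))) = √(502299/127616 + (976005 - 1*(-13))) = √(502299/127616 + (976005 + 13)) = √(502299/127616 + 976018) = √(124556015387/127616) = √248364694681678/15952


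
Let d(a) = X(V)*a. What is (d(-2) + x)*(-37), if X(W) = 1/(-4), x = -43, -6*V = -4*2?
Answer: 3145/2 ≈ 1572.5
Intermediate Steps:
V = 4/3 (V = -(-2)*2/3 = -⅙*(-8) = 4/3 ≈ 1.3333)
X(W) = -¼
d(a) = -a/4
(d(-2) + x)*(-37) = (-¼*(-2) - 43)*(-37) = (½ - 43)*(-37) = -85/2*(-37) = 3145/2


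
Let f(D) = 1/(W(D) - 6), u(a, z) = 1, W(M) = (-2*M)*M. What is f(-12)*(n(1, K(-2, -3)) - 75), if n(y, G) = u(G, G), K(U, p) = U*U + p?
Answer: 37/147 ≈ 0.25170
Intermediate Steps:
W(M) = -2*M²
K(U, p) = p + U² (K(U, p) = U² + p = p + U²)
f(D) = 1/(-6 - 2*D²) (f(D) = 1/(-2*D² - 6) = 1/(-6 - 2*D²))
n(y, G) = 1
f(-12)*(n(1, K(-2, -3)) - 75) = (-1/(6 + 2*(-12)²))*(1 - 75) = -1/(6 + 2*144)*(-74) = -1/(6 + 288)*(-74) = -1/294*(-74) = 37/147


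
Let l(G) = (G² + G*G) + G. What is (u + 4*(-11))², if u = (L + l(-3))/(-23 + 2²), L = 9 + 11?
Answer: 758641/361 ≈ 2101.5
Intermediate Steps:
L = 20
l(G) = G + 2*G² (l(G) = (G² + G²) + G = 2*G² + G = G + 2*G²)
u = -35/19 (u = (20 - 3*(1 + 2*(-3)))/(-23 + 2²) = (20 - 3*(1 - 6))/(-23 + 4) = (20 - 3*(-5))/(-19) = (20 + 15)*(-1/19) = 35*(-1/19) = -35/19 ≈ -1.8421)
(u + 4*(-11))² = (-35/19 + 4*(-11))² = (-35/19 - 44)² = (-871/19)² = 758641/361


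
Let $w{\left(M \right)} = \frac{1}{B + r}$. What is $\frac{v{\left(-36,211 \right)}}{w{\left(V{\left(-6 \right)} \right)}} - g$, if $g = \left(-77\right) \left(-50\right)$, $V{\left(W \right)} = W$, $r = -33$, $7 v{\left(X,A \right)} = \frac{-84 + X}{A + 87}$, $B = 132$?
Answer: $- \frac{4021490}{1043} \approx -3855.7$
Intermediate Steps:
$v{\left(X,A \right)} = \frac{-84 + X}{7 \left(87 + A\right)}$ ($v{\left(X,A \right)} = \frac{\left(-84 + X\right) \frac{1}{A + 87}}{7} = \frac{\left(-84 + X\right) \frac{1}{87 + A}}{7} = \frac{\frac{1}{87 + A} \left(-84 + X\right)}{7} = \frac{-84 + X}{7 \left(87 + A\right)}$)
$w{\left(M \right)} = \frac{1}{99}$ ($w{\left(M \right)} = \frac{1}{132 - 33} = \frac{1}{99}$)
$g = 3850$
$\frac{v{\left(-36,211 \right)}}{w{\left(V{\left(-6 \right)} \right)}} - g = \frac{-84 - 36}{7 \left(87 + 211\right)} \frac{1}{\frac{1}{99}} - 3850 = \frac{1}{7} \cdot \frac{1}{298} \left(-120\right) 99 - 3850 = \left(- \frac{60}{1043}\right) 99 - 3850 = - \frac{5940}{1043} - 3850 = - \frac{4021490}{1043}$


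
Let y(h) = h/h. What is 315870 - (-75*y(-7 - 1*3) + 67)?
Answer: 315878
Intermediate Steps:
y(h) = 1
315870 - (-75*y(-7 - 1*3) + 67) = 315870 - (-75*1 + 67) = 315870 - (-75 + 67) = 315870 - 1*(-8) = 315870 + 8 = 315878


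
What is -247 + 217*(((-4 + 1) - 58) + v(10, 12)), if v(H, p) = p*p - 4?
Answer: 16896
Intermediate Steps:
v(H, p) = -4 + p² (v(H, p) = p² - 4 = -4 + p²)
-247 + 217*(((-4 + 1) - 58) + v(10, 12)) = -247 + 217*(((-4 + 1) - 58) + (-4 + 12²)) = -247 + 217*((-3 - 58) + (-4 + 144)) = -247 + 217*(-61 + 140) = -247 + 217*79 = -247 + 17143 = 16896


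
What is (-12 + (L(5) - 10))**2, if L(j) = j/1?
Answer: 289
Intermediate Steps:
L(j) = j (L(j) = j*1 = j)
(-12 + (L(5) - 10))**2 = (-12 + (5 - 10))**2 = (-12 - 5)**2 = (-17)**2 = 289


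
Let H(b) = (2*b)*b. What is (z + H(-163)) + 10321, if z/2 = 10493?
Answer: 84445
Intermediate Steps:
z = 20986 (z = 2*10493 = 20986)
H(b) = 2*b**2
(z + H(-163)) + 10321 = (20986 + 2*(-163)**2) + 10321 = (20986 + 2*26569) + 10321 = (20986 + 53138) + 10321 = 74124 + 10321 = 84445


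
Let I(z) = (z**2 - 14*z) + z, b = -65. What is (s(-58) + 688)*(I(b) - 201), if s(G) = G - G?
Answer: 3349872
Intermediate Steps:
I(z) = z**2 - 13*z
s(G) = 0
(s(-58) + 688)*(I(b) - 201) = (0 + 688)*(-65*(-13 - 65) - 201) = 688*(-65*(-78) - 201) = 688*(5070 - 201) = 688*4869 = 3349872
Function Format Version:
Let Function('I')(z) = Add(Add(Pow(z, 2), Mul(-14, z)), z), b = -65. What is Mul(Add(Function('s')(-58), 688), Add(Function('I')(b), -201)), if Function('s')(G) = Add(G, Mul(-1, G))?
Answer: 3349872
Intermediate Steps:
Function('I')(z) = Add(Pow(z, 2), Mul(-13, z))
Function('s')(G) = 0
Mul(Add(Function('s')(-58), 688), Add(Function('I')(b), -201)) = Mul(Add(0, 688), Add(Mul(-65, Add(-13, -65)), -201)) = Mul(688, Add(Mul(-65, -78), -201)) = Mul(688, Add(5070, -201)) = Mul(688, 4869) = 3349872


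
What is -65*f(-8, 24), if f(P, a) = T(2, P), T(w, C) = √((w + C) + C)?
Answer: -65*I*√14 ≈ -243.21*I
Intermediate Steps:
T(w, C) = √(w + 2*C) (T(w, C) = √((C + w) + C) = √(w + 2*C))
f(P, a) = √(2 + 2*P)
-65*f(-8, 24) = -65*√(2 + 2*(-8)) = -65*√(2 - 16) = -65*I*√14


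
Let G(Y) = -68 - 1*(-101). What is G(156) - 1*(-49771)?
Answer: 49804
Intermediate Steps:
G(Y) = 33 (G(Y) = -68 + 101 = 33)
G(156) - 1*(-49771) = 33 - 1*(-49771) = 33 + 49771 = 49804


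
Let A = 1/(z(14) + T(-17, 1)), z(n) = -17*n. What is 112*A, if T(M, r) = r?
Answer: -112/237 ≈ -0.47257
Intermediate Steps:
A = -1/237 (A = 1/(-17*14 + 1) = 1/(-238 + 1) = 1/(-237) = -1/237 ≈ -0.0042194)
112*A = 112*(-1/237) = -112/237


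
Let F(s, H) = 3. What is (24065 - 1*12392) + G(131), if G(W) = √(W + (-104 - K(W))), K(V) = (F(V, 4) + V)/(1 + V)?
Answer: 11673 + 7*√2310/66 ≈ 11678.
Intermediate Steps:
K(V) = (3 + V)/(1 + V)
G(W) = √(-104 + W - (3 + W)/(1 + W)) (G(W) = √(W + (-104 - (3 + W)/(1 + W))) = √(-104 + W - (3 + W)/(1 + W)))
(24065 - 1*12392) + G(131) = (24065 - 1*12392) + √((-107 + 131² - 104*131)/(1 + 131)) = (24065 - 12392) + √((-107 + 17161 - 13624)/132) = 11673 + √((1/132)*3430) = 11673 + √(1715/66) = 11673 + 7*√2310/66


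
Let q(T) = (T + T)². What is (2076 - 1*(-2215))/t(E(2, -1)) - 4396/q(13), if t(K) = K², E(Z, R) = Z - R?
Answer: 715288/1521 ≈ 470.27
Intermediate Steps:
q(T) = 4*T² (q(T) = (2*T)² = 4*T²)
(2076 - 1*(-2215))/t(E(2, -1)) - 4396/q(13) = (2076 - 1*(-2215))/((2 - 1*(-1))²) - 4396/(4*13²) = (2076 + 2215)/((2 + 1)²) - 4396/(4*169) = 4291/(3²) - 4396/676 = 4291/9 - 4396*1/676 = 4291*(⅑) - 1099/169 = 4291/9 - 1099/169 = 715288/1521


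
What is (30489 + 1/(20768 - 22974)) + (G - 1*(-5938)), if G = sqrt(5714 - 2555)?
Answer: 80357961/2206 + 9*sqrt(39) ≈ 36483.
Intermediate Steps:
G = 9*sqrt(39) (G = sqrt(3159) = 9*sqrt(39) ≈ 56.205)
(30489 + 1/(20768 - 22974)) + (G - 1*(-5938)) = (30489 + 1/(20768 - 22974)) + (9*sqrt(39) - 1*(-5938)) = (30489 + 1/(-2206)) + (9*sqrt(39) + 5938) = (30489 - 1/2206) + (5938 + 9*sqrt(39)) = 67258733/2206 + (5938 + 9*sqrt(39)) = 80357961/2206 + 9*sqrt(39)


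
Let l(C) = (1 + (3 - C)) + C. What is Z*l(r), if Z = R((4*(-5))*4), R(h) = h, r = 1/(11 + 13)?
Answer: -320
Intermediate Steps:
r = 1/24 ≈ 0.041667
l(C) = 4 (l(C) = (4 - C) + C = 4)
Z = -80 (Z = (4*(-5))*4 = -20*4 = -80)
Z*l(r) = -80*4 = -320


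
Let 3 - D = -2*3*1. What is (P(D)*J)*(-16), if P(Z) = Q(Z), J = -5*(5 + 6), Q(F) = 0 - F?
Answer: -7920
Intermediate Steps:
Q(F) = -F
D = 9 (D = 3 - (-2*3) = 3 - (-6) = 3 - 1*(-6) = 3 + 6 = 9)
J = -55 (J = -5*11 = -55)
P(Z) = -Z
(P(D)*J)*(-16) = (-1*9*(-55))*(-16) = -9*(-55)*(-16) = 495*(-16) = -7920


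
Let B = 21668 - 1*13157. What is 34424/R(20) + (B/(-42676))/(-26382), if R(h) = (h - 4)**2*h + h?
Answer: 3229773000409/482251176040 ≈ 6.6973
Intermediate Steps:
B = 8511 (B = 21668 - 13157 = 8511)
R(h) = h + h*(-4 + h)**2 (R(h) = (-4 + h)**2*h + h = h*(-4 + h)**2 + h = h + h*(-4 + h)**2)
34424/R(20) + (B/(-42676))/(-26382) = 34424/((20*(1 + (-4 + 20)**2))) + (8511/(-42676))/(-26382) = 34424/((20*(1 + 16**2))) + (8511*(-1/42676))*(-1/26382) = 34424/((20*(1 + 256))) - 8511/42676*(-1/26382) = 34424/((20*257)) + 2837/375292744 = 34424/5140 + 2837/375292744 = 34424*(1/5140) + 2837/375292744 = 8606/1285 + 2837/375292744 = 3229773000409/482251176040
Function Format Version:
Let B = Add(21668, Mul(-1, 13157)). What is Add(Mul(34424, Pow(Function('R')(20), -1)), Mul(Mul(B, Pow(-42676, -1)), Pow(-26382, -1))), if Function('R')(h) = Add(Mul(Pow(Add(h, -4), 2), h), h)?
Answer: Rational(3229773000409, 482251176040) ≈ 6.6973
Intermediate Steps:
B = 8511 (B = Add(21668, -13157) = 8511)
Function('R')(h) = Add(h, Mul(h, Pow(Add(-4, h), 2))) (Function('R')(h) = Add(Mul(Pow(Add(-4, h), 2), h), h) = Add(Mul(h, Pow(Add(-4, h), 2)), h) = Add(h, Mul(h, Pow(Add(-4, h), 2))))
Add(Mul(34424, Pow(Function('R')(20), -1)), Mul(Mul(B, Pow(-42676, -1)), Pow(-26382, -1))) = Add(Mul(34424, Pow(Mul(20, Add(1, Pow(Add(-4, 20), 2))), -1)), Mul(Mul(8511, Pow(-42676, -1)), Pow(-26382, -1))) = Add(Mul(34424, Pow(Mul(20, Add(1, Pow(16, 2))), -1)), Mul(Mul(8511, Rational(-1, 42676)), Rational(-1, 26382))) = Add(Mul(34424, Pow(Mul(20, Add(1, 256)), -1)), Mul(Rational(-8511, 42676), Rational(-1, 26382))) = Add(Mul(34424, Pow(Mul(20, 257), -1)), Rational(2837, 375292744)) = Add(Mul(34424, Pow(5140, -1)), Rational(2837, 375292744)) = Add(Mul(34424, Rational(1, 5140)), Rational(2837, 375292744)) = Add(Rational(8606, 1285), Rational(2837, 375292744)) = Rational(3229773000409, 482251176040)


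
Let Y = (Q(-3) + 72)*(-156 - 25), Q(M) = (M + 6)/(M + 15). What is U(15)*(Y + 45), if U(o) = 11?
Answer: -573419/4 ≈ -1.4335e+5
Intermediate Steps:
Q(M) = (6 + M)/(15 + M)
Y = -52309/4 (Y = ((6 - 3)/(15 - 3) + 72)*(-156 - 25) = (3/12 + 72)*(-181) = ((1/12)*3 + 72)*(-181) = (¼ + 72)*(-181) = (289/4)*(-181) = -52309/4 ≈ -13077.)
U(15)*(Y + 45) = 11*(-52309/4 + 45) = 11*(-52129/4) = -573419/4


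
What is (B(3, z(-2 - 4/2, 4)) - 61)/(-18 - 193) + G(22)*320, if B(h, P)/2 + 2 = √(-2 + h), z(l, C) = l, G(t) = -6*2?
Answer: -810177/211 ≈ -3839.7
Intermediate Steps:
G(t) = -12
B(h, P) = -4 + 2*√(-2 + h)
(B(3, z(-2 - 4/2, 4)) - 61)/(-18 - 193) + G(22)*320 = ((-4 + 2*√(-2 + 3)) - 61)/(-18 - 193) - 12*320 = ((-4 + 2*√1) - 61)/(-211) - 3840 = ((-4 + 2*1) - 61)*(-1/211) - 3840 = ((-4 + 2) - 61)*(-1/211) - 3840 = (-2 - 61)*(-1/211) - 3840 = -63*(-1/211) - 3840 = 63/211 - 3840 = -810177/211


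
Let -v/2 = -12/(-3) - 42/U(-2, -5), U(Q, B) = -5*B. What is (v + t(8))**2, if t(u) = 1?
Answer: 8281/625 ≈ 13.250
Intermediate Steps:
v = -116/25 (v = -2*(-12/(-3) - 42/((-5*(-5)))) = -2*(-12*(-1/3) - 42/25) = -2*(4 - 42*1/25) = -2*(4 - 42/25) = -2*58/25 = -116/25 ≈ -4.6400)
(v + t(8))**2 = (-116/25 + 1)**2 = (-91/25)**2 = 8281/625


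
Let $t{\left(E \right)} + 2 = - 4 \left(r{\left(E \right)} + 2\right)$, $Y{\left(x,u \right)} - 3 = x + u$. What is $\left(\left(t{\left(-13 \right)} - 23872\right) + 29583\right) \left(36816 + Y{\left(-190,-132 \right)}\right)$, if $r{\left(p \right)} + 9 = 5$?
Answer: $208653349$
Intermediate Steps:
$Y{\left(x,u \right)} = 3 + u + x$ ($Y{\left(x,u \right)} = 3 + \left(x + u\right) = 3 + \left(u + x\right) = 3 + u + x$)
$r{\left(p \right)} = -4$ ($r{\left(p \right)} = -9 + 5 = -4$)
$t{\left(E \right)} = 6$ ($t{\left(E \right)} = -2 - 4 \left(-4 + 2\right) = -2 - -8 = -2 + 8 = 6$)
$\left(\left(t{\left(-13 \right)} - 23872\right) + 29583\right) \left(36816 + Y{\left(-190,-132 \right)}\right) = \left(\left(6 - 23872\right) + 29583\right) \left(36816 - 319\right) = \left(-23866 + 29583\right) 36497 = 5717 \cdot 36497 = 208653349$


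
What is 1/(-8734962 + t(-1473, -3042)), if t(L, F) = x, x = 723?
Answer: -1/8734239 ≈ -1.1449e-7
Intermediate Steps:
t(L, F) = 723
1/(-8734962 + t(-1473, -3042)) = 1/(-8734962 + 723) = 1/(-8734239) = -1/8734239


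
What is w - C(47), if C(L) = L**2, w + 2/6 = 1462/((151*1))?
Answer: -996442/453 ≈ -2199.7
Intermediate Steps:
w = 4235/453 (w = -1/3 + 1462/((151*1)) = -1/3 + 1462/151 = 4235/453 ≈ 9.3488)
w - C(47) = 4235/453 - 1*47**2 = 4235/453 - 1*2209 = 4235/453 - 2209 = -996442/453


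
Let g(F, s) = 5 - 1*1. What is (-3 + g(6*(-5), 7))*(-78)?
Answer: -78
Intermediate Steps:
g(F, s) = 4 (g(F, s) = 5 - 1 = 4)
(-3 + g(6*(-5), 7))*(-78) = (-3 + 4)*(-78) = 1*(-78) = -78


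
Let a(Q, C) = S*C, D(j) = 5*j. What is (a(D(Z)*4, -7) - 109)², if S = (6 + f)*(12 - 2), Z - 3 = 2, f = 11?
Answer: 1687401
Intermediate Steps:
Z = 5 (Z = 3 + 2 = 5)
S = 170 (S = (6 + 11)*(12 - 2) = 17*10 = 170)
a(Q, C) = 170*C
(a(D(Z)*4, -7) - 109)² = (170*(-7) - 109)² = (-1190 - 109)² = (-1299)² = 1687401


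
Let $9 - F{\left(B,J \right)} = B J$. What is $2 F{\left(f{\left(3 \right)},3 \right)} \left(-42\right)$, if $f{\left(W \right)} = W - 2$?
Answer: $-504$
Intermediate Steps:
$f{\left(W \right)} = -2 + W$
$F{\left(B,J \right)} = 9 - B J$
$2 F{\left(f{\left(3 \right)},3 \right)} \left(-42\right) = 2 \left(9 - \left(-2 + 3\right) 3\right) \left(-42\right) = 2 \left(9 - 1 \cdot 3\right) \left(-42\right) = 2 \left(9 - 3\right) \left(-42\right) = 2 \cdot 6 \left(-42\right) = 12 \left(-42\right) = -504$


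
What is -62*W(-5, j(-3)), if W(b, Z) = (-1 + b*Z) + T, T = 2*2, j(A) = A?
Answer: -1116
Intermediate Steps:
T = 4
W(b, Z) = 3 + Z*b (W(b, Z) = (-1 + b*Z) + 4 = (-1 + Z*b) + 4 = 3 + Z*b)
-62*W(-5, j(-3)) = -62*(3 - 3*(-5)) = -62*(3 + 15) = -62*18 = -1116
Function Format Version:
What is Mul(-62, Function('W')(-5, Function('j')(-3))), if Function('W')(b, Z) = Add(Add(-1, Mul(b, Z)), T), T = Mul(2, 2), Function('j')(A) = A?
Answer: -1116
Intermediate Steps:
T = 4
Function('W')(b, Z) = Add(3, Mul(Z, b)) (Function('W')(b, Z) = Add(Add(-1, Mul(b, Z)), 4) = Add(Add(-1, Mul(Z, b)), 4) = Add(3, Mul(Z, b)))
Mul(-62, Function('W')(-5, Function('j')(-3))) = Mul(-62, Add(3, Mul(-3, -5))) = Mul(-62, Add(3, 15)) = Mul(-62, 18) = -1116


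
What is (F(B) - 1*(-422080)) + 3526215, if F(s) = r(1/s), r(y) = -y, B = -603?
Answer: 2380821886/603 ≈ 3.9483e+6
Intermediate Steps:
F(s) = -1/s
(F(B) - 1*(-422080)) + 3526215 = (-1/(-603) - 1*(-422080)) + 3526215 = (-1*(-1/603) + 422080) + 3526215 = (1/603 + 422080) + 3526215 = 254514241/603 + 3526215 = 2380821886/603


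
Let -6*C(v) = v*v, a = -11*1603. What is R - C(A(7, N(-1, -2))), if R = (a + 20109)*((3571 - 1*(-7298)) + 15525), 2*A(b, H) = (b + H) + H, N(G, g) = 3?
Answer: 1568437225/24 ≈ 6.5352e+7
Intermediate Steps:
a = -17633
A(b, H) = H + b/2 (A(b, H) = ((b + H) + H)/2 = ((H + b) + H)/2 = (b + 2*H)/2 = H + b/2)
C(v) = -v**2/6 (C(v) = -v*v/6 = -v**2/6)
R = 65351544 (R = (-17633 + 20109)*((3571 - 1*(-7298)) + 15525) = 2476*((3571 + 7298) + 15525) = 2476*(10869 + 15525) = 2476*26394 = 65351544)
R - C(A(7, N(-1, -2))) = 65351544 - (-1)*(3 + (1/2)*7)**2/6 = 65351544 - (-1)*(3 + 7/2)**2/6 = 65351544 - (-1)*(13/2)**2/6 = 65351544 - (-1)*169/(6*4) = 65351544 - 1*(-169/24) = 65351544 + 169/24 = 1568437225/24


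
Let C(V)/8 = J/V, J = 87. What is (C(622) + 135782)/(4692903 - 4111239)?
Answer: 21114275/90448752 ≈ 0.23344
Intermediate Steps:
C(V) = 696/V (C(V) = 8*(87/V) = 696/V)
(C(622) + 135782)/(4692903 - 4111239) = (696/622 + 135782)/(4692903 - 4111239) = (696*(1/622) + 135782)/581664 = (348/311 + 135782)*(1/581664) = (42228550/311)*(1/581664) = 21114275/90448752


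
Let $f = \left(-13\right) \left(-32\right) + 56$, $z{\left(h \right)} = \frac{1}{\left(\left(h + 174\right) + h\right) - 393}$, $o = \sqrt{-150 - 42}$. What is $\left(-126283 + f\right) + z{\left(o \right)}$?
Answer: $- \frac{2043548146}{16243} - \frac{16 i \sqrt{3}}{48729} \approx -1.2581 \cdot 10^{5} - 0.00056871 i$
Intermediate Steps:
$o = 8 i \sqrt{3}$ ($o = \sqrt{-192} = 8 i \sqrt{3} \approx 13.856 i$)
$z{\left(h \right)} = \frac{1}{-219 + 2 h}$ ($z{\left(h \right)} = \frac{1}{\left(\left(174 + h\right) + h\right) - 393} = \frac{1}{\left(174 + 2 h\right) - 393} = \frac{1}{-219 + 2 h}$)
$f = 472$ ($f = 416 + 56 = 472$)
$\left(-126283 + f\right) + z{\left(o \right)} = \left(-126283 + 472\right) + \frac{1}{-219 + 2 \cdot 8 i \sqrt{3}} = -125811 + \frac{1}{-219 + 16 i \sqrt{3}}$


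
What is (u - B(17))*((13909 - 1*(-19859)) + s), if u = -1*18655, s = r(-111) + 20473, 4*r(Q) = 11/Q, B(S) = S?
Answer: -37473137108/37 ≈ -1.0128e+9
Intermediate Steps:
r(Q) = 11/(4*Q) (r(Q) = (11/Q)/4 = 11/(4*Q))
s = 9090001/444 (s = (11/4)/(-111) + 20473 = (11/4)*(-1/111) + 20473 = -11/444 + 20473 = 9090001/444 ≈ 20473.)
u = -18655
(u - B(17))*((13909 - 1*(-19859)) + s) = (-18655 - 1*17)*((13909 - 1*(-19859)) + 9090001/444) = (-18655 - 17)*((13909 + 19859) + 9090001/444) = -18672*(33768 + 9090001/444) = -18672*24082993/444 = -37473137108/37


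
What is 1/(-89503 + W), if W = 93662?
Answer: 1/4159 ≈ 0.00024044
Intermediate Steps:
1/(-89503 + W) = 1/(-89503 + 93662) = 1/4159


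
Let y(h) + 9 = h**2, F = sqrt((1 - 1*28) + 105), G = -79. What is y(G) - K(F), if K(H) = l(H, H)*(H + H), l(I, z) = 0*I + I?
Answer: 6076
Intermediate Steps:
F = sqrt(78) (F = sqrt((1 - 28) + 105) = sqrt(-27 + 105) = sqrt(78) ≈ 8.8318)
l(I, z) = I (l(I, z) = 0 + I = I)
y(h) = -9 + h**2
K(H) = 2*H**2 (K(H) = H*(H + H) = H*(2*H) = 2*H**2)
y(G) - K(F) = (-9 + (-79)**2) - 2*(sqrt(78))**2 = (-9 + 6241) - 2*78 = 6232 - 1*156 = 6232 - 156 = 6076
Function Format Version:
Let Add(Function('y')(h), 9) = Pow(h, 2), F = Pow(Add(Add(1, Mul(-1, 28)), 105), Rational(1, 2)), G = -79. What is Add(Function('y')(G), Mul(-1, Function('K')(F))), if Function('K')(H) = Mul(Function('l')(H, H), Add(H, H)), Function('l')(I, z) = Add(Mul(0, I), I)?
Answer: 6076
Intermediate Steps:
F = Pow(78, Rational(1, 2)) (F = Pow(Add(Add(1, -28), 105), Rational(1, 2)) = Pow(Add(-27, 105), Rational(1, 2)) = Pow(78, Rational(1, 2)) ≈ 8.8318)
Function('l')(I, z) = I (Function('l')(I, z) = Add(0, I) = I)
Function('y')(h) = Add(-9, Pow(h, 2))
Function('K')(H) = Mul(2, Pow(H, 2)) (Function('K')(H) = Mul(H, Add(H, H)) = Mul(H, Mul(2, H)) = Mul(2, Pow(H, 2)))
Add(Function('y')(G), Mul(-1, Function('K')(F))) = Add(Add(-9, Pow(-79, 2)), Mul(-1, Mul(2, Pow(Pow(78, Rational(1, 2)), 2)))) = Add(Add(-9, 6241), Mul(-1, Mul(2, 78))) = Add(6232, Mul(-1, 156)) = Add(6232, -156) = 6076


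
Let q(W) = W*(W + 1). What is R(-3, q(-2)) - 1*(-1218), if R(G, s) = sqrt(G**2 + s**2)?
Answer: 1218 + sqrt(13) ≈ 1221.6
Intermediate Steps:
q(W) = W*(1 + W)
R(-3, q(-2)) - 1*(-1218) = sqrt((-3)**2 + (-2*(1 - 2))**2) - 1*(-1218) = sqrt(9 + (-2*(-1))**2) + 1218 = sqrt(9 + 2**2) + 1218 = sqrt(9 + 4) + 1218 = sqrt(13) + 1218 = 1218 + sqrt(13)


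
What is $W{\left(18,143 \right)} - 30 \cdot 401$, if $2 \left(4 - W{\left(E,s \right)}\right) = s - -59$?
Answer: $-12127$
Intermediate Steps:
$W{\left(E,s \right)} = - \frac{51}{2} - \frac{s}{2}$ ($W{\left(E,s \right)} = 4 - \frac{s - -59}{2} = 4 - \frac{s + 59}{2} = 4 - \frac{59 + s}{2} = 4 - \left(\frac{59}{2} + \frac{s}{2}\right) = - \frac{51}{2} - \frac{s}{2}$)
$W{\left(18,143 \right)} - 30 \cdot 401 = \left(- \frac{51}{2} - \frac{143}{2}\right) - 30 \cdot 401 = \left(- \frac{51}{2} - \frac{143}{2}\right) - 12030 = -97 - 12030 = -12127$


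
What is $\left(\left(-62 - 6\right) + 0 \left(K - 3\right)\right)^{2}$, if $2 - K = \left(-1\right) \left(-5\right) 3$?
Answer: $4624$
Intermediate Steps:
$K = -13$ ($K = 2 - \left(-1\right) \left(-5\right) 3 = 2 - 5 \cdot 3 = 2 - 15 = -13$)
$\left(\left(-62 - 6\right) + 0 \left(K - 3\right)\right)^{2} = \left(\left(-62 - 6\right) + 0 \left(-13 - 3\right)\right)^{2} = \left(-68 + 0 \left(-16\right)\right)^{2} = \left(-68 + 0\right)^{2} = \left(-68\right)^{2} = 4624$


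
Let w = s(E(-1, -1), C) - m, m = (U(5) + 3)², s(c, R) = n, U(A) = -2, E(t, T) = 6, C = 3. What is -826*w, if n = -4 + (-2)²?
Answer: 826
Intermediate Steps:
n = 0 (n = -4 + 4 = 0)
s(c, R) = 0
m = 1 (m = (-2 + 3)² = 1² = 1)
w = -1 (w = 0 - 1*1 = 0 - 1 = -1)
-826*w = -826*(-1) = 826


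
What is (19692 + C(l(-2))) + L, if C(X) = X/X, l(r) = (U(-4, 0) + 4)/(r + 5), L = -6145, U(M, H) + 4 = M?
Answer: 13548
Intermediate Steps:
U(M, H) = -4 + M
l(r) = -4/(5 + r) (l(r) = ((-4 - 4) + 4)/(r + 5) = (-8 + 4)/(5 + r) = -4/(5 + r))
C(X) = 1
(19692 + C(l(-2))) + L = (19692 + 1) - 6145 = 19693 - 6145 = 13548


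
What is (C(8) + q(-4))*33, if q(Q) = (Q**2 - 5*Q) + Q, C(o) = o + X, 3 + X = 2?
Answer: 1287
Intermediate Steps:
X = -1 (X = -3 + 2 = -1)
C(o) = -1 + o (C(o) = o - 1 = -1 + o)
q(Q) = Q**2 - 4*Q
(C(8) + q(-4))*33 = ((-1 + 8) - 4*(-4 - 4))*33 = (7 - 4*(-8))*33 = (7 + 32)*33 = 39*33 = 1287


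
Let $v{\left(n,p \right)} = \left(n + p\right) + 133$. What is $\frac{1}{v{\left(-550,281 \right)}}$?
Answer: $- \frac{1}{136} \approx -0.0073529$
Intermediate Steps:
$v{\left(n,p \right)} = 133 + n + p$
$\frac{1}{v{\left(-550,281 \right)}} = \frac{1}{133 - 550 + 281} = \frac{1}{-136} = - \frac{1}{136}$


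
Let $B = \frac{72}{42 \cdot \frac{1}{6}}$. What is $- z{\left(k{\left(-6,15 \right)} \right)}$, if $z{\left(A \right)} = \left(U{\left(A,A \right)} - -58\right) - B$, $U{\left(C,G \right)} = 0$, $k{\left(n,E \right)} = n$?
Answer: $- \frac{334}{7} \approx -47.714$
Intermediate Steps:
$B = \frac{72}{7}$ ($B = \frac{72}{42 \cdot \frac{1}{6}} = \frac{72}{7} \approx 10.286$)
$z{\left(A \right)} = \frac{334}{7}$ ($z{\left(A \right)} = \left(0 - -58\right) - \frac{72}{7} = \left(0 + 58\right) - \frac{72}{7} = 58 - \frac{72}{7} = \frac{334}{7}$)
$- z{\left(k{\left(-6,15 \right)} \right)} = \left(-1\right) \frac{334}{7} = - \frac{334}{7}$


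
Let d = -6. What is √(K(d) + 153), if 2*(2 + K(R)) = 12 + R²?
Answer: 5*√7 ≈ 13.229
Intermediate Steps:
K(R) = 4 + R²/2 (K(R) = -2 + (12 + R²)/2 = -2 + (6 + R²/2) = 4 + R²/2)
√(K(d) + 153) = √((4 + (½)*(-6)²) + 153) = √((4 + (½)*36) + 153) = √((4 + 18) + 153) = √(22 + 153) = √175 = 5*√7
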